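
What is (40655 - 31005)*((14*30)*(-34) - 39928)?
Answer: -523107200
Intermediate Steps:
(40655 - 31005)*((14*30)*(-34) - 39928) = 9650*(420*(-34) - 39928) = 9650*(-14280 - 39928) = 9650*(-54208) = -523107200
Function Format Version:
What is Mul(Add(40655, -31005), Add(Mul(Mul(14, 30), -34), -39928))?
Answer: -523107200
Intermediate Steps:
Mul(Add(40655, -31005), Add(Mul(Mul(14, 30), -34), -39928)) = Mul(9650, Add(Mul(420, -34), -39928)) = Mul(9650, Add(-14280, -39928)) = Mul(9650, -54208) = -523107200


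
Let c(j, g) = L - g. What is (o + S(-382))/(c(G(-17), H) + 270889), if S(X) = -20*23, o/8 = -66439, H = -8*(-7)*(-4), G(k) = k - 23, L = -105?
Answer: -14777/7528 ≈ -1.9629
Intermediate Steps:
G(k) = -23 + k
H = -224 (H = 56*(-4) = -224)
c(j, g) = -105 - g
o = -531512 (o = 8*(-66439) = -531512)
S(X) = -460
(o + S(-382))/(c(G(-17), H) + 270889) = (-531512 - 460)/((-105 - 1*(-224)) + 270889) = -531972/((-105 + 224) + 270889) = -531972/(119 + 270889) = -531972/271008 = -531972*1/271008 = -14777/7528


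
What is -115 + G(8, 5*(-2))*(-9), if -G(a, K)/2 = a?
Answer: 29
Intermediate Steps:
G(a, K) = -2*a
-115 + G(8, 5*(-2))*(-9) = -115 - 2*8*(-9) = -115 - 16*(-9) = -115 + 144 = 29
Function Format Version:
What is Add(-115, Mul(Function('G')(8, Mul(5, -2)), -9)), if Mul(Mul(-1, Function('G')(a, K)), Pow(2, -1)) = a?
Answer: 29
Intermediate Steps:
Function('G')(a, K) = Mul(-2, a)
Add(-115, Mul(Function('G')(8, Mul(5, -2)), -9)) = Add(-115, Mul(Mul(-2, 8), -9)) = Add(-115, Mul(-16, -9)) = Add(-115, 144) = 29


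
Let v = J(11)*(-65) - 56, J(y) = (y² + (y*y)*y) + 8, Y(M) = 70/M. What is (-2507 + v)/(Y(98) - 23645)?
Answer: 682241/165510 ≈ 4.1221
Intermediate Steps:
J(y) = 8 + y² + y³ (J(y) = (y² + y²*y) + 8 = (y² + y³) + 8 = 8 + y² + y³)
v = -94956 (v = (8 + 11² + 11³)*(-65) - 56 = (8 + 121 + 1331)*(-65) - 56 = 1460*(-65) - 56 = -94900 - 56 = -94956)
(-2507 + v)/(Y(98) - 23645) = (-2507 - 94956)/(70/98 - 23645) = -97463/(70*(1/98) - 23645) = -97463/(5/7 - 23645) = -97463/(-165510/7) = -97463*(-7/165510) = 682241/165510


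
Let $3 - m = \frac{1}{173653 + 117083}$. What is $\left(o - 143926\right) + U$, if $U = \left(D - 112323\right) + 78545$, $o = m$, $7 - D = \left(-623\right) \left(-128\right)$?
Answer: $- \frac{74846494369}{290736} \approx -2.5744 \cdot 10^{5}$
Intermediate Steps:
$m = \frac{872207}{290736}$ ($m = 3 - \frac{1}{173653 + 117083} = 3 - \frac{1}{290736} = \frac{872207}{290736} \approx 3.0$)
$D = -79737$ ($D = 7 - \left(-623\right) \left(-128\right) = 7 - 79744 = -79737$)
$o = \frac{872207}{290736} \approx 3.0$
$U = -113515$ ($U = \left(-79737 - 112323\right) + 78545 = -192060 + 78545 = -113515$)
$\left(o - 143926\right) + U = \left(\frac{872207}{290736} - 143926\right) - 113515 = - \frac{41843597329}{290736} - 113515 = - \frac{74846494369}{290736}$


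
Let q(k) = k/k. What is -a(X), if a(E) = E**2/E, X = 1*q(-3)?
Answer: -1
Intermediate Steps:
q(k) = 1
X = 1 (X = 1*1 = 1)
a(E) = E
-a(X) = -1*1 = -1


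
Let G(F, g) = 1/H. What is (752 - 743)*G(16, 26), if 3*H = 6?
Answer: 9/2 ≈ 4.5000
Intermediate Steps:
H = 2 (H = (⅓)*6 = 2)
G(F, g) = ½ (G(F, g) = 1/2 = ½)
(752 - 743)*G(16, 26) = (752 - 743)*(½) = 9*(½) = 9/2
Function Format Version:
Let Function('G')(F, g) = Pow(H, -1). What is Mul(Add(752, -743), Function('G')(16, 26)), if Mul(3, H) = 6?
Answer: Rational(9, 2) ≈ 4.5000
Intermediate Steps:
H = 2 (H = Mul(Rational(1, 3), 6) = 2)
Function('G')(F, g) = Rational(1, 2) (Function('G')(F, g) = Pow(2, -1) = Rational(1, 2))
Mul(Add(752, -743), Function('G')(16, 26)) = Mul(Add(752, -743), Rational(1, 2)) = Mul(9, Rational(1, 2)) = Rational(9, 2)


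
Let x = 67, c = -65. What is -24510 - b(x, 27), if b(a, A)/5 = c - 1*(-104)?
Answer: -24705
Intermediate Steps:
b(a, A) = 195 (b(a, A) = 5*(-65 - 1*(-104)) = 5*(-65 + 104) = 5*39 = 195)
-24510 - b(x, 27) = -24510 - 1*195 = -24510 - 195 = -24705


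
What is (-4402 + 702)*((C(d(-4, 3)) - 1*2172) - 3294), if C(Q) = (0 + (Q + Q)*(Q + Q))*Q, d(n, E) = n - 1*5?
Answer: 31013400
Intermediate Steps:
d(n, E) = -5 + n (d(n, E) = n - 5 = -5 + n)
C(Q) = 4*Q**3 (C(Q) = (0 + (2*Q)*(2*Q))*Q = (0 + 4*Q**2)*Q = (4*Q**2)*Q = 4*Q**3)
(-4402 + 702)*((C(d(-4, 3)) - 1*2172) - 3294) = (-4402 + 702)*((4*(-5 - 4)**3 - 1*2172) - 3294) = -3700*((4*(-9)**3 - 2172) - 3294) = -3700*((4*(-729) - 2172) - 3294) = -3700*((-2916 - 2172) - 3294) = -3700*(-5088 - 3294) = -3700*(-8382) = 31013400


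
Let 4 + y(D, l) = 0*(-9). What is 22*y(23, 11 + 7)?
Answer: -88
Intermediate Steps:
y(D, l) = -4 (y(D, l) = -4 + 0*(-9) = -4 + 0 = -4)
22*y(23, 11 + 7) = 22*(-4) = -88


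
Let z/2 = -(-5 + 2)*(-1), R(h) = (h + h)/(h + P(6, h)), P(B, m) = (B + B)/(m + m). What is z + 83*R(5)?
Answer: 3964/31 ≈ 127.87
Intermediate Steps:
P(B, m) = B/m (P(B, m) = (2*B)/((2*m)) = (2*B)*(1/(2*m)) = B/m)
R(h) = 2*h/(h + 6/h) (R(h) = (h + h)/(h + 6/h) = (2*h)/(h + 6/h) = 2*h/(h + 6/h))
z = -6 (z = 2*(-(-5 + 2)*(-1)) = 2*(-1*(-3)*(-1)) = 2*(3*(-1)) = 2*(-3) = -6)
z + 83*R(5) = -6 + 83*(2*5**2/(6 + 5**2)) = -6 + 83*(2*25/(6 + 25)) = -6 + 83*(2*25/31) = -6 + 83*(2*25*(1/31)) = -6 + 83*(50/31) = -6 + 4150/31 = 3964/31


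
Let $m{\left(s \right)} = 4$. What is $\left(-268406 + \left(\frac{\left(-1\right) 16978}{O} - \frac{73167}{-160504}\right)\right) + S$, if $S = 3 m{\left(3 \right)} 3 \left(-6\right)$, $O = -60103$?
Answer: $- \frac{2591328041952151}{9646771912} \approx -2.6862 \cdot 10^{5}$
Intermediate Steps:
$S = -216$ ($S = 3 \cdot 4 \cdot 3 \left(-6\right) = 12 \cdot 3 \left(-6\right) = 36 \left(-6\right) = -216$)
$\left(-268406 + \left(\frac{\left(-1\right) 16978}{O} - \frac{73167}{-160504}\right)\right) + S = \left(-268406 + \left(\frac{\left(-1\right) 16978}{-60103} - \frac{73167}{-160504}\right)\right) - 216 = \left(-268406 - - \frac{7122593113}{9646771912}\right) - 216 = \left(-268406 + \left(\frac{16978}{60103} + \frac{73167}{160504}\right)\right) - 216 = \left(-268406 + \frac{7122593113}{9646771912}\right) - 216 = - \frac{2589244339219159}{9646771912} - 216 = - \frac{2591328041952151}{9646771912}$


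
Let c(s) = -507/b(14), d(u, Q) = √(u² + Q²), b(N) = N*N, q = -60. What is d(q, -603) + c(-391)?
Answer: -507/196 + 3*√40801 ≈ 603.39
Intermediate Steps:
b(N) = N²
d(u, Q) = √(Q² + u²)
c(s) = -507/196 (c(s) = -507/(14²) = -507/196)
d(q, -603) + c(-391) = √((-603)² + (-60)²) - 507/196 = √(363609 + 3600) - 507/196 = √367209 - 507/196 = 3*√40801 - 507/196 = -507/196 + 3*√40801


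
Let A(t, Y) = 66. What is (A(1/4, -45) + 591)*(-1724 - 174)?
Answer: -1246986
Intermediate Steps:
(A(1/4, -45) + 591)*(-1724 - 174) = (66 + 591)*(-1724 - 174) = 657*(-1898) = -1246986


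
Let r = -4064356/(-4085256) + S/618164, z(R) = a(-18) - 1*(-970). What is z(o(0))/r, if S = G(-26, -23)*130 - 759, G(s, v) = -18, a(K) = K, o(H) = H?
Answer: 300517624608096/312472294255 ≈ 961.74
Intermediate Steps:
S = -3099 (S = -18*130 - 759 = -2340 - 759 = -3099)
z(R) = 952 (z(R) = -18 - 1*(-970) = -18 + 970 = 952)
r = 312472294255/315669773748 (r = -4064356/(-4085256) - 3099/618164 = -4064356*(-1/4085256) - 3099*1/618164 = 1016089/1021314 - 3099/618164 = 312472294255/315669773748 ≈ 0.98987)
z(o(0))/r = 952/(312472294255/315669773748) = 952*(315669773748/312472294255) = 300517624608096/312472294255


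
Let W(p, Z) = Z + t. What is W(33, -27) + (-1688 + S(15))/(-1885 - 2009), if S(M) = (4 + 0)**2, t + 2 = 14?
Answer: -2579/177 ≈ -14.571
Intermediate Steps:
t = 12 (t = -2 + 14 = 12)
W(p, Z) = 12 + Z (W(p, Z) = Z + 12 = 12 + Z)
S(M) = 16 (S(M) = 4**2 = 16)
W(33, -27) + (-1688 + S(15))/(-1885 - 2009) = (12 - 27) + (-1688 + 16)/(-1885 - 2009) = -15 - 1672/(-3894) = -15 - 1672*(-1/3894) = -15 + 76/177 = -2579/177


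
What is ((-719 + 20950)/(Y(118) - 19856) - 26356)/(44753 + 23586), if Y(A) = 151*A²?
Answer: -54890777577/142327448452 ≈ -0.38567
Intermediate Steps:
((-719 + 20950)/(Y(118) - 19856) - 26356)/(44753 + 23586) = ((-719 + 20950)/(151*118² - 19856) - 26356)/(44753 + 23586) = (20231/(151*13924 - 19856) - 26356)/68339 = (20231/(2102524 - 19856) - 26356)*(1/68339) = (20231/2082668 - 26356)*(1/68339) = -54890777577/2082668*1/68339 = -54890777577/142327448452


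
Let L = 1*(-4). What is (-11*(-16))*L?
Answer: -704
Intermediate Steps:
L = -4
(-11*(-16))*L = -11*(-16)*(-4) = 176*(-4) = -704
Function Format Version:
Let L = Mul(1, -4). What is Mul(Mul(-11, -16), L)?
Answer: -704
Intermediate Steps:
L = -4
Mul(Mul(-11, -16), L) = Mul(Mul(-11, -16), -4) = Mul(176, -4) = -704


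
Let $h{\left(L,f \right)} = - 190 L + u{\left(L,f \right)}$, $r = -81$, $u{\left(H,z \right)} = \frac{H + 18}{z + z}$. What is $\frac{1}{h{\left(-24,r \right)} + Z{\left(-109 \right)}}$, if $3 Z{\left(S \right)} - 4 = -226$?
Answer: $\frac{27}{121123} \approx 0.00022291$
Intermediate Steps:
$u{\left(H,z \right)} = \frac{18 + H}{2 z}$
$Z{\left(S \right)} = -74$ ($Z{\left(S \right)} = \frac{4}{3} + \frac{1}{3} \left(-226\right) = \frac{4}{3} - \frac{226}{3} = -74$)
$h{\left(L,f \right)} = - 190 L + \frac{18 + L}{2 f}$
$\frac{1}{h{\left(-24,r \right)} + Z{\left(-109 \right)}} = \frac{1}{\frac{18 - 24 - \left(-9120\right) \left(-81\right)}{2 \left(-81\right)} - 74} = \frac{1}{\frac{1}{2} \left(- \frac{1}{81}\right) \left(18 - 24 - 738720\right) - 74} = \frac{1}{\frac{1}{2} \left(- \frac{1}{81}\right) \left(-738726\right) - 74} = \frac{1}{\frac{123121}{27} - 74} = \frac{1}{\frac{121123}{27}} = \frac{27}{121123}$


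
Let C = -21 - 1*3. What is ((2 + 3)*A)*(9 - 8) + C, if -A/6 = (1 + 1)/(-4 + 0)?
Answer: -9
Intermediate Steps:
A = 3 (A = -6*(1 + 1)/(-4 + 0) = -12/(-4) = -12*(-1)/4 = -6*(-1/2) = 3)
C = -24 (C = -21 - 3 = -24)
((2 + 3)*A)*(9 - 8) + C = ((2 + 3)*3)*(9 - 8) - 24 = (5*3)*1 - 24 = 15*1 - 24 = 15 - 24 = -9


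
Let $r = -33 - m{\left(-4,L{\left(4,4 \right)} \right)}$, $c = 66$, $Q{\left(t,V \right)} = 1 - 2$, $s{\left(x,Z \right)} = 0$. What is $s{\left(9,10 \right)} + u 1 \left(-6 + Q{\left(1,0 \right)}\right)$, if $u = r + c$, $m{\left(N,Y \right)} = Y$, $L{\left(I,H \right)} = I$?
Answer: $-203$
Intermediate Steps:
$Q{\left(t,V \right)} = -1$
$r = -37$ ($r = -33 - 4 = -37$)
$u = 29$ ($u = -37 + 66 = 29$)
$s{\left(9,10 \right)} + u 1 \left(-6 + Q{\left(1,0 \right)}\right) = 0 + 29 \cdot 1 \left(-6 - 1\right) = 0 + 29 \cdot 1 \left(-7\right) = 0 + 29 \left(-7\right) = 0 - 203 = -203$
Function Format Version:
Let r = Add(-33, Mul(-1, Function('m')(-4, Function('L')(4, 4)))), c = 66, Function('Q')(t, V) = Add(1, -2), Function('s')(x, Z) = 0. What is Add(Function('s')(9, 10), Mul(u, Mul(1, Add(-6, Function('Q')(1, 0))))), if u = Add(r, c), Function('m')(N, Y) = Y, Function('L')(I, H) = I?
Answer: -203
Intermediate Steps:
Function('Q')(t, V) = -1
r = -37 (r = Add(-33, Mul(-1, 4)) = Add(-33, -4) = -37)
u = 29 (u = Add(-37, 66) = 29)
Add(Function('s')(9, 10), Mul(u, Mul(1, Add(-6, Function('Q')(1, 0))))) = Add(0, Mul(29, Mul(1, Add(-6, -1)))) = Add(0, Mul(29, Mul(1, -7))) = Add(0, Mul(29, -7)) = Add(0, -203) = -203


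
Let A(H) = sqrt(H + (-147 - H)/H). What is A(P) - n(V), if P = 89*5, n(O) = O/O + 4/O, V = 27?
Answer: -31/27 + 3*sqrt(9761965)/445 ≈ 19.915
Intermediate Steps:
n(O) = 1 + 4/O
P = 445
A(H) = sqrt(H + (-147 - H)/H)
A(P) - n(V) = sqrt(-1 + 445 - 147/445) - (4 + 27)/27 = sqrt(-1 + 445 - 147*1/445) - 31/27 = sqrt(-1 + 445 - 147/445) - 1*31/27 = sqrt(197433/445) - 31/27 = 3*sqrt(9761965)/445 - 31/27 = -31/27 + 3*sqrt(9761965)/445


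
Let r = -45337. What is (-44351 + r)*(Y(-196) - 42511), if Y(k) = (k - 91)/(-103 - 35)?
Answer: 87688420988/23 ≈ 3.8125e+9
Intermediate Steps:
Y(k) = 91/138 - k/138 (Y(k) = (-91 + k)/(-138) = (-91 + k)*(-1/138) = 91/138 - k/138)
(-44351 + r)*(Y(-196) - 42511) = (-44351 - 45337)*((91/138 - 1/138*(-196)) - 42511) = -89688*((91/138 + 98/69) - 42511) = -89688*(287/138 - 42511) = -89688*(-5866231/138) = 87688420988/23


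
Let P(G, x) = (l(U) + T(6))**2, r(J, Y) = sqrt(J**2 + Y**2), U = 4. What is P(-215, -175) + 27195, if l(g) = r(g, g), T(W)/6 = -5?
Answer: 28127 - 240*sqrt(2) ≈ 27788.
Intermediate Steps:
T(W) = -30 (T(W) = 6*(-5) = -30)
l(g) = sqrt(2)*sqrt(g**2) (l(g) = sqrt(g**2 + g**2) = sqrt(2*g**2) = sqrt(2)*sqrt(g**2))
P(G, x) = (-30 + 4*sqrt(2))**2 (P(G, x) = (sqrt(2)*sqrt(4**2) - 30)**2 = (sqrt(2)*sqrt(16) - 30)**2 = (sqrt(2)*4 - 30)**2 = (4*sqrt(2) - 30)**2 = (-30 + 4*sqrt(2))**2)
P(-215, -175) + 27195 = (932 - 240*sqrt(2)) + 27195 = 28127 - 240*sqrt(2)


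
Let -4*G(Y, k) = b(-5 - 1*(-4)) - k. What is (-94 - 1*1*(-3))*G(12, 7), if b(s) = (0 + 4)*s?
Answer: -1001/4 ≈ -250.25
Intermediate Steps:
b(s) = 4*s
G(Y, k) = 1 + k/4 (G(Y, k) = -(4*(-5 - 1*(-4)) - k)/4 = -(4*(-5 + 4) - k)/4 = -(4*(-1) - k)/4 = -(-4 - k)/4 = 1 + k/4)
(-94 - 1*1*(-3))*G(12, 7) = (-94 - 1*1*(-3))*(1 + (¼)*7) = (-94 - 1*(-3))*(1 + 7/4) = (-94 + 3)*(11/4) = -91*11/4 = -1001/4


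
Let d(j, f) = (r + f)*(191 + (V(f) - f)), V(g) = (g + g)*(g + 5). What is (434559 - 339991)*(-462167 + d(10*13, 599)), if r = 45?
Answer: 43999495336872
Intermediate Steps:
V(g) = 2*g*(5 + g) (V(g) = (2*g)*(5 + g) = 2*g*(5 + g))
d(j, f) = (45 + f)*(191 - f + 2*f*(5 + f)) (d(j, f) = (45 + f)*(191 + (2*f*(5 + f) - f)) = (45 + f)*(191 + (-f + 2*f*(5 + f))) = (45 + f)*(191 - f + 2*f*(5 + f)))
(434559 - 339991)*(-462167 + d(10*13, 599)) = (434559 - 339991)*(-462167 + (8595 + 2*599³ + 99*599² + 596*599)) = 94568*(-462167 + (8595 + 2*214921799 + 99*358801 + 357004)) = 94568*(-462167 + (8595 + 429843598 + 35521299 + 357004)) = 94568*(-462167 + 465730496) = 94568*465268329 = 43999495336872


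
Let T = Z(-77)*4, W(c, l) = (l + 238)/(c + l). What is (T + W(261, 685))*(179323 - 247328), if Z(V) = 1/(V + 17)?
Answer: -175439299/2838 ≈ -61818.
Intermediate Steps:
Z(V) = 1/(17 + V)
W(c, l) = (238 + l)/(c + l)
T = -1/15 (T = 4/(17 - 77) = 4/(-60) = -1/60*4 = -1/15 ≈ -0.066667)
(T + W(261, 685))*(179323 - 247328) = (-1/15 + (238 + 685)/(261 + 685))*(179323 - 247328) = (-1/15 + 923/946)*(-68005) = (12899/14190)*(-68005) = -175439299/2838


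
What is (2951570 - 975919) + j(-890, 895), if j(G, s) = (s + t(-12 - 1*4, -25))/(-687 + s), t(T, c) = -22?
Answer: 410936281/208 ≈ 1.9757e+6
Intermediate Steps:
j(G, s) = (-22 + s)/(-687 + s) (j(G, s) = (s - 22)/(-687 + s) = (-22 + s)/(-687 + s))
(2951570 - 975919) + j(-890, 895) = (2951570 - 975919) + (-22 + 895)/(-687 + 895) = 1975651 + 873/208 = 410936281/208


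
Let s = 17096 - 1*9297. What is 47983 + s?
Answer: 55782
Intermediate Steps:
s = 7799 (s = 17096 - 9297 = 7799)
47983 + s = 47983 + 7799 = 55782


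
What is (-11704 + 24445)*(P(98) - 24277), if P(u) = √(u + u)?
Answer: -309134883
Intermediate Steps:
P(u) = √2*√u (P(u) = √(2*u) = √2*√u)
(-11704 + 24445)*(P(98) - 24277) = (-11704 + 24445)*(√2*√98 - 24277) = 12741*(√2*(7*√2) - 24277) = 12741*(14 - 24277) = 12741*(-24263) = -309134883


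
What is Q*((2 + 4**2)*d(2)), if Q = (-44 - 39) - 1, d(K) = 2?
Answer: -3024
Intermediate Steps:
Q = -84 (Q = -83 - 1 = -84)
Q*((2 + 4**2)*d(2)) = -84*(2 + 4**2)*2 = -84*(2 + 16)*2 = -1512*2 = -84*36 = -3024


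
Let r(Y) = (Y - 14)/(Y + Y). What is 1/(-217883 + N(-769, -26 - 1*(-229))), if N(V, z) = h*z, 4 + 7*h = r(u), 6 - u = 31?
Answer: -50/10898819 ≈ -4.5877e-6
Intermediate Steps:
u = -25 (u = 6 - 1*31 = 6 - 31 = -25)
r(Y) = (-14 + Y)/(2*Y) (r(Y) = (-14 + Y)/((2*Y)) = (-14 + Y)*(1/(2*Y)) = (-14 + Y)/(2*Y))
h = -23/50 (h = -4/7 + ((½)*(-14 - 25)/(-25))/7 = -4/7 + ((½)*(-1/25)*(-39))/7 = -4/7 + (⅐)*(39/50) = -4/7 + 39/350 = -23/50 ≈ -0.46000)
N(V, z) = -23*z/50
1/(-217883 + N(-769, -26 - 1*(-229))) = 1/(-217883 - 23*(-26 - 1*(-229))/50) = 1/(-217883 - 23*(-26 + 229)/50) = 1/(-217883 - 23/50*203) = 1/(-217883 - 4669/50) = 1/(-10898819/50) = -50/10898819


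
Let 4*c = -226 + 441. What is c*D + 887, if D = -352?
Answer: -18033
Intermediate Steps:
c = 215/4 (c = (-226 + 441)/4 = (¼)*215 = 215/4 ≈ 53.750)
c*D + 887 = (215/4)*(-352) + 887 = -18920 + 887 = -18033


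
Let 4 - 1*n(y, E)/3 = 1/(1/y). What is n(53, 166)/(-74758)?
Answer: 147/74758 ≈ 0.0019663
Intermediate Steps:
n(y, E) = 12 - 3*y
n(53, 166)/(-74758) = (12 - 3*53)/(-74758) = (12 - 159)*(-1/74758) = -147*(-1/74758) = 147/74758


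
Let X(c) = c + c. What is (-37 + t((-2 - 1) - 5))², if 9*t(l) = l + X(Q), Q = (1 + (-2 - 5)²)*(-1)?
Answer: 2401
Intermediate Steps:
Q = -50 (Q = (1 + (-7)²)*(-1) = (1 + 49)*(-1) = 50*(-1) = -50)
X(c) = 2*c
t(l) = -100/9 + l/9 (t(l) = (l + 2*(-50))/9 = (l - 100)/9 = (-100 + l)/9 = -100/9 + l/9)
(-37 + t((-2 - 1) - 5))² = (-37 + (-100/9 + ((-2 - 1) - 5)/9))² = (-37 + (-100/9 + (-3 - 5)/9))² = (-37 + (-100/9 + (⅑)*(-8)))² = (-37 + (-100/9 - 8/9))² = (-37 - 12)² = (-49)² = 2401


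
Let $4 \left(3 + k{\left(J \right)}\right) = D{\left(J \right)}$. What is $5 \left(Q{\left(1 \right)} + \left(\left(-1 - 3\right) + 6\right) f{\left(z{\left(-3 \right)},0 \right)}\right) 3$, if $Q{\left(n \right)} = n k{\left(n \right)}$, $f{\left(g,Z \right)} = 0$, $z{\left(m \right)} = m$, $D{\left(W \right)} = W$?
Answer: $- \frac{165}{4} \approx -41.25$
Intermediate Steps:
$k{\left(J \right)} = -3 + \frac{J}{4}$
$Q{\left(n \right)} = n \left(-3 + \frac{n}{4}\right)$
$5 \left(Q{\left(1 \right)} + \left(\left(-1 - 3\right) + 6\right) f{\left(z{\left(-3 \right)},0 \right)}\right) 3 = 5 \left(\frac{1}{4} \cdot 1 \left(-12 + 1\right) + \left(\left(-1 - 3\right) + 6\right) 0\right) 3 = 5 \left(\frac{1}{4} \cdot 1 \left(-11\right) + \left(-4 + 6\right) 0\right) 3 = 5 \left(- \frac{11}{4} + 2 \cdot 0\right) 3 = 5 \left(- \frac{11}{4} + 0\right) 3 = 5 \left(- \frac{11}{4}\right) 3 = \left(- \frac{55}{4}\right) 3 = - \frac{165}{4}$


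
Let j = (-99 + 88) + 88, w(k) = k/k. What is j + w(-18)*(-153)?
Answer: -76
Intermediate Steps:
w(k) = 1
j = 77 (j = -11 + 88 = 77)
j + w(-18)*(-153) = 77 + 1*(-153) = 77 - 153 = -76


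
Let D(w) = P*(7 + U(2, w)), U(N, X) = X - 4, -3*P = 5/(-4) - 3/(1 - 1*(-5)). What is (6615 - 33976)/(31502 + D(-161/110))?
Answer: -36116520/41583823 ≈ -0.86852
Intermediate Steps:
P = 7/12 (P = -(5/(-4) - 3/(1 - 1*(-5)))/3 = -(5*(-¼) - 3/(1 + 5))/3 = -(-5/4 - 3/6)/3 = -(-5/4 - 3*⅙)/3 = -(-5/4 - ½)/3 = -⅓*(-7/4) = 7/12 ≈ 0.58333)
U(N, X) = -4 + X
D(w) = 7/4 + 7*w/12 (D(w) = 7*(7 + (-4 + w))/12 = 7*(3 + w)/12 = 7/4 + 7*w/12)
(6615 - 33976)/(31502 + D(-161/110)) = (6615 - 33976)/(31502 + (7/4 + 7*(-161/110)/12)) = -27361/(31502 + (7/4 + 7*(-161*1/110)/12)) = -27361/(31502 + (7/4 + (7/12)*(-161/110))) = -27361/(31502 + (7/4 - 1127/1320)) = -27361/(31502 + 1183/1320) = -27361/41583823/1320 = -27361*1320/41583823 = -36116520/41583823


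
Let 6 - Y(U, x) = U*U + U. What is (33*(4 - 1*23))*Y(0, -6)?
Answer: -3762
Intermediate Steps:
Y(U, x) = 6 - U - U² (Y(U, x) = 6 - (U*U + U) = 6 - (U² + U) = 6 - (U + U²) = 6 + (-U - U²) = 6 - U - U²)
(33*(4 - 1*23))*Y(0, -6) = (33*(4 - 1*23))*(6 - 1*0 - 1*0²) = (33*(4 - 23))*(6 + 0 - 1*0) = (33*(-19))*(6 + 0 + 0) = -627*6 = -3762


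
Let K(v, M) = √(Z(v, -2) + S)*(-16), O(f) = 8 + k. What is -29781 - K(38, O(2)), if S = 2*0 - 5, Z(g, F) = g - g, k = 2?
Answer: -29781 + 16*I*√5 ≈ -29781.0 + 35.777*I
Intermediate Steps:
Z(g, F) = 0
S = -5 (S = 0 - 5 = -5)
O(f) = 10 (O(f) = 8 + 2 = 10)
K(v, M) = -16*I*√5 (K(v, M) = √(0 - 5)*(-16) = √(-5)*(-16) = (I*√5)*(-16) = -16*I*√5)
-29781 - K(38, O(2)) = -29781 - (-16)*I*√5 = -29781 + 16*I*√5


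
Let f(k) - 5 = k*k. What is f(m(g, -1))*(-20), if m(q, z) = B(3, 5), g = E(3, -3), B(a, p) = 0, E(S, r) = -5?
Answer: -100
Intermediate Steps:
g = -5
m(q, z) = 0
f(k) = 5 + k**2 (f(k) = 5 + k*k = 5 + k**2)
f(m(g, -1))*(-20) = (5 + 0**2)*(-20) = (5 + 0)*(-20) = 5*(-20) = -100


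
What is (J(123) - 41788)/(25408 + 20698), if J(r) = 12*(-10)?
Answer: -20954/23053 ≈ -0.90895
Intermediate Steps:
J(r) = -120
(J(123) - 41788)/(25408 + 20698) = (-120 - 41788)/(25408 + 20698) = -41908/46106 = -41908*1/46106 = -20954/23053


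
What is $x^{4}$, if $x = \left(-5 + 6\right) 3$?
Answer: $81$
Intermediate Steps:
$x = 3$ ($x = 1 \cdot 3 = 3$)
$x^{4} = 3^{4} = 81$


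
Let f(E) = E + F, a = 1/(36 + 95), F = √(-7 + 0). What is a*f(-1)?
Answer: -1/131 + I*√7/131 ≈ -0.0076336 + 0.020197*I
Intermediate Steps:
F = I*√7 (F = √(-7) = I*√7 ≈ 2.6458*I)
a = 1/131 ≈ 0.0076336
f(E) = E + I*√7
a*f(-1) = (-1 + I*√7)/131 = -1/131 + I*√7/131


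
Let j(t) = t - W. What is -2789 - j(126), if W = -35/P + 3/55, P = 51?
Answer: -8178347/2805 ≈ -2915.6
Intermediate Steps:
W = -1772/2805 (W = -35/51 + 3/55 = -1772/2805 ≈ -0.63173)
j(t) = 1772/2805 + t (j(t) = t - 1*(-1772/2805) = t + 1772/2805 = 1772/2805 + t)
-2789 - j(126) = -2789 - (1772/2805 + 126) = -2789 - 1*355202/2805 = -2789 - 355202/2805 = -8178347/2805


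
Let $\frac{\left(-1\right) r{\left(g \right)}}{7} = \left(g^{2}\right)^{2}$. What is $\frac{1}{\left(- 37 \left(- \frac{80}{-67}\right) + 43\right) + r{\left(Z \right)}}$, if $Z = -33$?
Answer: $- \frac{67}{556197028} \approx -1.2046 \cdot 10^{-7}$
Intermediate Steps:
$r{\left(g \right)} = - 7 g^{4}$ ($r{\left(g \right)} = - 7 \left(g^{2}\right)^{2} = - 7 g^{4}$)
$\frac{1}{\left(- 37 \left(- \frac{80}{-67}\right) + 43\right) + r{\left(Z \right)}} = \frac{1}{\left(- 37 \left(- \frac{80}{-67}\right) + 43\right) - 7 \left(-33\right)^{4}} = \frac{1}{\left(- 37 \left(\left(-80\right) \left(- \frac{1}{67}\right)\right) + 43\right) - 8301447} = \frac{1}{\left(\left(-37\right) \frac{80}{67} + 43\right) - 8301447} = \frac{1}{\left(- \frac{2960}{67} + 43\right) - 8301447} = \frac{1}{- \frac{79}{67} - 8301447} = \frac{1}{- \frac{556197028}{67}} = - \frac{67}{556197028}$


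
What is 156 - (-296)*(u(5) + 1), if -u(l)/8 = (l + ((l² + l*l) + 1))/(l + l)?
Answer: -64044/5 ≈ -12809.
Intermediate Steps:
u(l) = -4*(1 + l + 2*l²)/l (u(l) = -8*(l + ((l² + l*l) + 1))/(l + l) = -8*(l + ((l² + l²) + 1))/(2*l) = -8*(l + (2*l² + 1))*1/(2*l) = -8*(l + (1 + 2*l²))*1/(2*l) = -8*(1 + l + 2*l²)*1/(2*l) = -4*(1 + l + 2*l²)/l)
156 - (-296)*(u(5) + 1) = 156 - (-296)*((-4 - 8*5 - 4/5) + 1) = 156 - (-296)*((-4 - 40 - 4*⅕) + 1) = 156 - (-296)*((-4 - 40 - ⅘) + 1) = 156 - (-296)*(-224/5 + 1) = 156 - (-296)*(-219)/5 = 156 - 148*438/5 = 156 - 64824/5 = -64044/5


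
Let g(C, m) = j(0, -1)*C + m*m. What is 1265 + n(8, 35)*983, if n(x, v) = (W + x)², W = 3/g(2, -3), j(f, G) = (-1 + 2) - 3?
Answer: 1849192/25 ≈ 73968.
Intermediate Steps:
j(f, G) = -2 (j(f, G) = 1 - 3 = -2)
g(C, m) = m² - 2*C (g(C, m) = -2*C + m*m = -2*C + m² = m² - 2*C)
W = ⅗ (W = 3/((-3)² - 2*2) = 3/(9 - 4) = 3/5 = 3*(⅕) = ⅗ ≈ 0.60000)
n(x, v) = (⅗ + x)²
1265 + n(8, 35)*983 = 1265 + ((3 + 5*8)²/25)*983 = 1265 + ((3 + 40)²/25)*983 = 1265 + ((1/25)*43²)*983 = 1265 + ((1/25)*1849)*983 = 1265 + (1849/25)*983 = 1265 + 1817567/25 = 1849192/25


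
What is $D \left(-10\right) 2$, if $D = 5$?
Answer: $-100$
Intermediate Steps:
$D \left(-10\right) 2 = 5 \left(-10\right) 2 = \left(-50\right) 2 = -100$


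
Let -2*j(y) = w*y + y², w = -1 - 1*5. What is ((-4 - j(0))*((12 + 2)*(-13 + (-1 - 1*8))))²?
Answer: 1517824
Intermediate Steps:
w = -6 (w = -1 - 5 = -6)
j(y) = 3*y - y²/2 (j(y) = -(-6*y + y²)/2 = -(y² - 6*y)/2 = 3*y - y²/2)
((-4 - j(0))*((12 + 2)*(-13 + (-1 - 1*8))))² = ((-4 - 0*(6 - 1*0)/2)*((12 + 2)*(-13 + (-1 - 1*8))))² = ((-4 - 0*(6 + 0)/2)*(14*(-13 + (-1 - 8))))² = ((-4 - 0*6/2)*(14*(-13 - 9)))² = ((-4 - 1*0)*(14*(-22)))² = ((-4 + 0)*(-308))² = (-4*(-308))² = 1232² = 1517824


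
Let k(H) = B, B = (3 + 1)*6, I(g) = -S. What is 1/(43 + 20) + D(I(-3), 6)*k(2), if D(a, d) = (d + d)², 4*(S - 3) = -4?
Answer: 217729/63 ≈ 3456.0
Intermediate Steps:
S = 2 (S = 3 + (¼)*(-4) = 3 - 1 = 2)
I(g) = -2 (I(g) = -1*2 = -2)
B = 24 (B = 4*6 = 24)
k(H) = 24
D(a, d) = 4*d² (D(a, d) = (2*d)² = 4*d²)
1/(43 + 20) + D(I(-3), 6)*k(2) = 1/(43 + 20) + (4*6²)*24 = 1/63 + (4*36)*24 = 1/63 + 144*24 = 1/63 + 3456 = 217729/63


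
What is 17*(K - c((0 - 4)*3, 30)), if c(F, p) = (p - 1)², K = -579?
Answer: -24140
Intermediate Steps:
c(F, p) = (-1 + p)²
17*(K - c((0 - 4)*3, 30)) = 17*(-579 - (-1 + 30)²) = 17*(-579 - 1*29²) = 17*(-579 - 1*841) = 17*(-579 - 841) = 17*(-1420) = -24140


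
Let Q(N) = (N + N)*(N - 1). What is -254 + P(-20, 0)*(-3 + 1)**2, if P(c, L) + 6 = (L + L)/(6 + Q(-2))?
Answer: -278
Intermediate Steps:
Q(N) = 2*N*(-1 + N) (Q(N) = (2*N)*(-1 + N) = 2*N*(-1 + N))
P(c, L) = -6 + L/9 (P(c, L) = -6 + (L + L)/(6 + 2*(-2)*(-1 - 2)) = -6 + (2*L)/(6 + 2*(-2)*(-3)) = -6 + (2*L)/(6 + 12) = -6 + (2*L)/18 = -6 + (2*L)*(1/18) = -6 + L/9)
-254 + P(-20, 0)*(-3 + 1)**2 = -254 + (-6 + (1/9)*0)*(-3 + 1)**2 = -254 + (-6 + 0)*(-2)**2 = -254 - 6*4 = -254 - 24 = -278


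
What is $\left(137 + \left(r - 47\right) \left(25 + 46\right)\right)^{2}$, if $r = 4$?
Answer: $8503056$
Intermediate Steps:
$\left(137 + \left(r - 47\right) \left(25 + 46\right)\right)^{2} = \left(137 + \left(4 - 47\right) \left(25 + 46\right)\right)^{2} = \left(137 - 3053\right)^{2} = \left(-2916\right)^{2} = 8503056$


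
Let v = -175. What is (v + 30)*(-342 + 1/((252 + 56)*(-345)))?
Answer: 1053886709/21252 ≈ 49590.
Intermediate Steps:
(v + 30)*(-342 + 1/((252 + 56)*(-345))) = (-175 + 30)*(-342 + 1/((252 + 56)*(-345))) = -145*(-342 - 1/345/308) = -145*(-342 + (1/308)*(-1/345)) = -145*(-342 - 1/106260) = -145*(-36340921/106260) = 1053886709/21252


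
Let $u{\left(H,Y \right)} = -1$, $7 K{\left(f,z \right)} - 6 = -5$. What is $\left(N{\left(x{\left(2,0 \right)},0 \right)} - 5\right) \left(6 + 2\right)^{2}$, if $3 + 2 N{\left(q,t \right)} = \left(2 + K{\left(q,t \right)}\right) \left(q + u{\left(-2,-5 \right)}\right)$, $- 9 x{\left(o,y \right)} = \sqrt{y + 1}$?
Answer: $- \frac{10336}{21} \approx -492.19$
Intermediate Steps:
$K{\left(f,z \right)} = \frac{1}{7}$ ($K{\left(f,z \right)} = \frac{6}{7} + \frac{1}{7} \left(-5\right) = \frac{6}{7} - \frac{5}{7} = \frac{1}{7}$)
$x{\left(o,y \right)} = - \frac{\sqrt{1 + y}}{9}$ ($x{\left(o,y \right)} = - \frac{\sqrt{y + 1}}{9} = - \frac{\sqrt{1 + y}}{9}$)
$N{\left(q,t \right)} = - \frac{18}{7} + \frac{15 q}{14}$ ($N{\left(q,t \right)} = - \frac{3}{2} + \frac{\left(2 + \frac{1}{7}\right) \left(q - 1\right)}{2} = - \frac{3}{2} + \frac{\frac{15}{7} \left(-1 + q\right)}{2} = - \frac{3}{2} + \frac{- \frac{15}{7} + \frac{15 q}{7}}{2} = - \frac{3}{2} + \left(- \frac{15}{14} + \frac{15 q}{14}\right) = - \frac{18}{7} + \frac{15 q}{14}$)
$\left(N{\left(x{\left(2,0 \right)},0 \right)} - 5\right) \left(6 + 2\right)^{2} = \left(\left(- \frac{18}{7} + \frac{15 \left(- \frac{\sqrt{1 + 0}}{9}\right)}{14}\right) - 5\right) \left(6 + 2\right)^{2} = \left(\left(- \frac{18}{7} + \frac{15 \left(- \frac{\sqrt{1}}{9}\right)}{14}\right) - 5\right) 8^{2} = \left(\left(- \frac{18}{7} + \frac{15 \left(\left(- \frac{1}{9}\right) 1\right)}{14}\right) - 5\right) 64 = \left(\left(- \frac{18}{7} + \frac{15}{14} \left(- \frac{1}{9}\right)\right) - 5\right) 64 = \left(\left(- \frac{18}{7} - \frac{5}{42}\right) - 5\right) 64 = \left(- \frac{113}{42} - 5\right) 64 = \left(- \frac{323}{42}\right) 64 = - \frac{10336}{21}$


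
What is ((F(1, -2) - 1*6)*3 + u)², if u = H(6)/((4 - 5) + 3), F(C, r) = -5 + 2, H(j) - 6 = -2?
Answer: 625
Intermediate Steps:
H(j) = 4 (H(j) = 6 - 2 = 4)
F(C, r) = -3
u = 2 (u = 4/((4 - 5) + 3) = 4/(-1 + 3) = 4/2 = 4*(½) = 2)
((F(1, -2) - 1*6)*3 + u)² = ((-3 - 1*6)*3 + 2)² = ((-3 - 6)*3 + 2)² = (-9*3 + 2)² = (-27 + 2)² = (-25)² = 625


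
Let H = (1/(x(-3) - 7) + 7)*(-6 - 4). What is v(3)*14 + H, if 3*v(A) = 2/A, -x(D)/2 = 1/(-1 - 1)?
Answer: -587/9 ≈ -65.222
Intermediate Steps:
x(D) = 1 (x(D) = -2/(-1 - 1) = -2/(-2) = -2*(-1/2) = 1)
v(A) = 2/(3*A) (v(A) = (2/A)/3 = 2/(3*A))
H = -205/3 (H = (1/(1 - 7) + 7)*(-6 - 4) = (1/(-6) + 7)*(-10) = (-1/6 + 7)*(-10) = (41/6)*(-10) = -205/3 ≈ -68.333)
v(3)*14 + H = ((2/3)/3)*14 - 205/3 = ((2/3)*(1/3))*14 - 205/3 = (2/9)*14 - 205/3 = 28/9 - 205/3 = -587/9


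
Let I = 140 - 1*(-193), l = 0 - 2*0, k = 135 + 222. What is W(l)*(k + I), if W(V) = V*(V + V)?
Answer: 0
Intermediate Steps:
k = 357
l = 0 (l = 0 + 0 = 0)
I = 333 (I = 140 + 193 = 333)
W(V) = 2*V² (W(V) = V*(2*V) = 2*V²)
W(l)*(k + I) = (2*0²)*(357 + 333) = (2*0)*690 = 0*690 = 0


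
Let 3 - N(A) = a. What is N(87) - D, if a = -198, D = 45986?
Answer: -45785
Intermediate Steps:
N(A) = 201 (N(A) = 3 - 1*(-198) = 3 + 198 = 201)
N(87) - D = 201 - 1*45986 = 201 - 45986 = -45785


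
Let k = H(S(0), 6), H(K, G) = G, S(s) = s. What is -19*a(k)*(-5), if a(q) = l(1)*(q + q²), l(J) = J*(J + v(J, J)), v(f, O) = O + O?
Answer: 11970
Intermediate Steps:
v(f, O) = 2*O
l(J) = 3*J² (l(J) = J*(J + 2*J) = J*(3*J) = 3*J²)
k = 6
a(q) = 3*q + 3*q² (a(q) = (3*1²)*(q + q²) = (3*1)*(q + q²) = 3*(q + q²) = 3*q + 3*q²)
-19*a(k)*(-5) = -57*6*(1 + 6)*(-5) = -57*6*7*(-5) = -19*126*(-5) = -2394*(-5) = 11970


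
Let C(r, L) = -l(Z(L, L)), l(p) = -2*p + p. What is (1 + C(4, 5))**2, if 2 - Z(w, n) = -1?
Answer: 16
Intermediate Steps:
Z(w, n) = 3 (Z(w, n) = 2 - 1*(-1) = 2 + 1 = 3)
l(p) = -p
C(r, L) = 3 (C(r, L) = -(-1)*3 = -1*(-3) = 3)
(1 + C(4, 5))**2 = (1 + 3)**2 = 4**2 = 16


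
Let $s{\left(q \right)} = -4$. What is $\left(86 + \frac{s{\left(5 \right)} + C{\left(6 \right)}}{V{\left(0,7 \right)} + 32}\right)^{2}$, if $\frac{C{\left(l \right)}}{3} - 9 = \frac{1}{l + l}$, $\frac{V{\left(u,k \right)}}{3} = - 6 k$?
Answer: $\frac{1039611049}{141376} \approx 7353.5$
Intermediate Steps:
$V{\left(u,k \right)} = - 18 k$ ($V{\left(u,k \right)} = 3 \left(- 6 k\right) = - 18 k$)
$C{\left(l \right)} = 27 + \frac{3}{2 l}$ ($C{\left(l \right)} = 27 + \frac{3}{l + l} = 27 + \frac{3}{2 l}$)
$\left(86 + \frac{s{\left(5 \right)} + C{\left(6 \right)}}{V{\left(0,7 \right)} + 32}\right)^{2} = \left(86 + \frac{-4 + \left(27 + \frac{3}{2 \cdot 6}\right)}{\left(-18\right) 7 + 32}\right)^{2} = \left(86 + \frac{-4 + \left(27 + \frac{3}{2} \cdot \frac{1}{6}\right)}{-126 + 32}\right)^{2} = \left(86 + \frac{-4 + \left(27 + \frac{1}{4}\right)}{-94}\right)^{2} = \left(86 + \left(-4 + \frac{109}{4}\right) \left(- \frac{1}{94}\right)\right)^{2} = \left(86 + \frac{93}{4} \left(- \frac{1}{94}\right)\right)^{2} = \left(86 - \frac{93}{376}\right)^{2} = \left(\frac{32243}{376}\right)^{2} = \frac{1039611049}{141376}$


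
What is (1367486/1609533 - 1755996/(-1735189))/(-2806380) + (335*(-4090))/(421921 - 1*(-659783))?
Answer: -10405951396433018679259/8215270849532465837820 ≈ -1.2667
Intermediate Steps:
(1367486/1609533 - 1755996/(-1735189))/(-2806380) + (335*(-4090))/(421921 - 1*(-659783)) = (1367486*(1/1609533) - 1755996*(-1/1735189))*(-1/2806380) - 1370150/(421921 + 659783) = (31802/37431 + 1755996/1735189)*(-1/2806380) - 1370150/1081704 = (120911166854/64949859459)*(-1/2806380) - 1370150*1/1081704 = -60455583427/91136993294274210 - 685075/540852 = -10405951396433018679259/8215270849532465837820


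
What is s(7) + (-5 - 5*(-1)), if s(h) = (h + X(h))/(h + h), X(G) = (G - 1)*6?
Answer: 43/14 ≈ 3.0714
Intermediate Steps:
X(G) = -6 + 6*G (X(G) = (-1 + G)*6 = -6 + 6*G)
s(h) = (-6 + 7*h)/(2*h) (s(h) = (h + (-6 + 6*h))/(h + h) = (-6 + 7*h)/((2*h)) = (-6 + 7*h)*(1/(2*h)) = (-6 + 7*h)/(2*h))
s(7) + (-5 - 5*(-1)) = (7/2 - 3/7) + (-5 - 5*(-1)) = (7/2 - 3*⅐) + (-5 + 5) = (7/2 - 3/7) + 0 = 43/14 + 0 = 43/14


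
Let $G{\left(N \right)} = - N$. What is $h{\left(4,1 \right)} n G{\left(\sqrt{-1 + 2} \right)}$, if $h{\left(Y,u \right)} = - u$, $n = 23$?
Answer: $23$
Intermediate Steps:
$h{\left(4,1 \right)} n G{\left(\sqrt{-1 + 2} \right)} = \left(-1\right) 1 \cdot 23 \left(- \sqrt{-1 + 2}\right) = \left(-1\right) 23 \left(- \sqrt{1}\right) = - 23 \left(\left(-1\right) 1\right) = \left(-23\right) \left(-1\right) = 23$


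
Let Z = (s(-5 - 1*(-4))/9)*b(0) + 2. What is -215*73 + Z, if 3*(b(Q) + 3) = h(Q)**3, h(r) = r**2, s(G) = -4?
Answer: -47075/3 ≈ -15692.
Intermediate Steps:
b(Q) = -3 + Q**6/3 (b(Q) = -3 + (Q**2)**3/3 = -3 + Q**6/3)
Z = 10/3 (Z = (-4/9)*(-3 + (1/3)*0**6) + 2 = (-4*1/9)*(-3 + (1/3)*0) + 2 = -4*(-3 + 0)/9 + 2 = -4/9*(-3) + 2 = 4/3 + 2 = 10/3 ≈ 3.3333)
-215*73 + Z = -215*73 + 10/3 = -15695 + 10/3 = -47075/3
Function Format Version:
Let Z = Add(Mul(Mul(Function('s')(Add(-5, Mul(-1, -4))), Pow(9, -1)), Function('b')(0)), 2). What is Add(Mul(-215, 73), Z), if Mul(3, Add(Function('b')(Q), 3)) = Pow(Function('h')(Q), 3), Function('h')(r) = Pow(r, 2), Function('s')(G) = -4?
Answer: Rational(-47075, 3) ≈ -15692.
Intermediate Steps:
Function('b')(Q) = Add(-3, Mul(Rational(1, 3), Pow(Q, 6))) (Function('b')(Q) = Add(-3, Mul(Rational(1, 3), Pow(Pow(Q, 2), 3))) = Add(-3, Mul(Rational(1, 3), Pow(Q, 6))))
Z = Rational(10, 3) (Z = Add(Mul(Mul(-4, Pow(9, -1)), Add(-3, Mul(Rational(1, 3), Pow(0, 6)))), 2) = Add(Mul(Mul(-4, Rational(1, 9)), Add(-3, Mul(Rational(1, 3), 0))), 2) = Add(Mul(Rational(-4, 9), Add(-3, 0)), 2) = Add(Mul(Rational(-4, 9), -3), 2) = Add(Rational(4, 3), 2) = Rational(10, 3) ≈ 3.3333)
Add(Mul(-215, 73), Z) = Add(Mul(-215, 73), Rational(10, 3)) = Add(-15695, Rational(10, 3)) = Rational(-47075, 3)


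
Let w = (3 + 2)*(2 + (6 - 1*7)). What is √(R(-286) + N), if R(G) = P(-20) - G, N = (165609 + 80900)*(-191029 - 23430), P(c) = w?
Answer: 2*I*√13216518335 ≈ 2.2993e+5*I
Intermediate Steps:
w = 5 (w = 5*(2 + (6 - 7)) = 5*(2 - 1) = 5*1 = 5)
P(c) = 5
N = -52866073631 (N = 246509*(-214459) = -52866073631)
R(G) = 5 - G
√(R(-286) + N) = √((5 - 1*(-286)) - 52866073631) = √((5 + 286) - 52866073631) = √(291 - 52866073631) = √(-52866073340) = 2*I*√13216518335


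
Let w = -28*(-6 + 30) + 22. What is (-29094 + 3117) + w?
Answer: -26627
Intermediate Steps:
w = -650 (w = -28*24 + 22 = -672 + 22 = -650)
(-29094 + 3117) + w = (-29094 + 3117) - 650 = -25977 - 650 = -26627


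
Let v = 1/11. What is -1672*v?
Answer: -152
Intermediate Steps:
v = 1/11 ≈ 0.090909
-1672*v = -1672*1/11 = -152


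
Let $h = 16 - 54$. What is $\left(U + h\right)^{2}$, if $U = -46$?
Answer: $7056$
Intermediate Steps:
$h = -38$ ($h = 16 - 54 = -38$)
$\left(U + h\right)^{2} = \left(-46 - 38\right)^{2} = \left(-84\right)^{2} = 7056$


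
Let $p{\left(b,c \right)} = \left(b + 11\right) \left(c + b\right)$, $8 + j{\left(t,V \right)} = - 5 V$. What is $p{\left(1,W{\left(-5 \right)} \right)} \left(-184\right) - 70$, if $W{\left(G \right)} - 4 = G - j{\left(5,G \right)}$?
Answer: $37466$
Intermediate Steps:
$j{\left(t,V \right)} = -8 - 5 V$
$W{\left(G \right)} = 12 + 6 G$ ($W{\left(G \right)} = 4 + \left(G - \left(-8 - 5 G\right)\right) = 4 + \left(G + \left(8 + 5 G\right)\right) = 4 + \left(8 + 6 G\right) = 12 + 6 G$)
$p{\left(b,c \right)} = \left(11 + b\right) \left(b + c\right)$
$p{\left(1,W{\left(-5 \right)} \right)} \left(-184\right) - 70 = \left(1^{2} + 11 \cdot 1 + 11 \left(12 + 6 \left(-5\right)\right) + 1 \left(12 + 6 \left(-5\right)\right)\right) \left(-184\right) - 70 = \left(1 + 11 + 11 \left(12 - 30\right) + 1 \left(12 - 30\right)\right) \left(-184\right) - 70 = \left(1 + 11 + 11 \left(-18\right) + 1 \left(-18\right)\right) \left(-184\right) - 70 = \left(1 + 11 - 198 - 18\right) \left(-184\right) - 70 = \left(-204\right) \left(-184\right) - 70 = 37536 - 70 = 37466$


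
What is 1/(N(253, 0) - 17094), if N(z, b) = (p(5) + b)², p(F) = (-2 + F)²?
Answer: -1/17013 ≈ -5.8779e-5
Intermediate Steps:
N(z, b) = (9 + b)² (N(z, b) = ((-2 + 5)² + b)² = (3² + b)² = (9 + b)²)
1/(N(253, 0) - 17094) = 1/((9 + 0)² - 17094) = 1/(9² - 17094) = 1/(81 - 17094) = 1/(-17013) = -1/17013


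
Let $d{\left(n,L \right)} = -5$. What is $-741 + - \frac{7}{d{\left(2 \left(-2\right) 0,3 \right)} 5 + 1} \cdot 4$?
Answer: $- \frac{4439}{6} \approx -739.83$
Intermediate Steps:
$-741 + - \frac{7}{d{\left(2 \left(-2\right) 0,3 \right)} 5 + 1} \cdot 4 = -741 + - \frac{7}{\left(-5\right) 5 + 1} \cdot 4 = -741 + - \frac{7}{-25 + 1} \cdot 4 = -741 + - \frac{7}{-24} \cdot 4 = -741 + \left(-7\right) \left(- \frac{1}{24}\right) 4 = -741 + \frac{7}{24} \cdot 4 = -741 + \frac{7}{6} = - \frac{4439}{6}$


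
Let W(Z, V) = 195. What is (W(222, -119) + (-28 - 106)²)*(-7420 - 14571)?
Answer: -399158641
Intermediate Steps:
(W(222, -119) + (-28 - 106)²)*(-7420 - 14571) = (195 + (-28 - 106)²)*(-7420 - 14571) = (195 + (-134)²)*(-21991) = (195 + 17956)*(-21991) = 18151*(-21991) = -399158641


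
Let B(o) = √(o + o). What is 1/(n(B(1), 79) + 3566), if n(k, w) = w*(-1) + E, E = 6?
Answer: 1/3493 ≈ 0.00028629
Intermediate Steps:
B(o) = √2*√o (B(o) = √(2*o) = √2*√o)
n(k, w) = 6 - w (n(k, w) = w*(-1) + 6 = -w + 6 = 6 - w)
1/(n(B(1), 79) + 3566) = 1/((6 - 1*79) + 3566) = 1/((6 - 79) + 3566) = 1/(-73 + 3566) = 1/3493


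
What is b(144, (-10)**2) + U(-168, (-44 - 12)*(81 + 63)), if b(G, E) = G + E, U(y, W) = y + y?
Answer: -92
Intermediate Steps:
U(y, W) = 2*y
b(G, E) = E + G
b(144, (-10)**2) + U(-168, (-44 - 12)*(81 + 63)) = ((-10)**2 + 144) + 2*(-168) = (100 + 144) - 336 = 244 - 336 = -92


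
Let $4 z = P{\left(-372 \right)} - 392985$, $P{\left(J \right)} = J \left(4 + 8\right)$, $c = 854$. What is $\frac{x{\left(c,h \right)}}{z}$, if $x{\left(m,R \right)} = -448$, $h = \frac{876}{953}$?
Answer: $\frac{1792}{397449} \approx 0.0045088$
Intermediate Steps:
$P{\left(J \right)} = 12 J$ ($P{\left(J \right)} = J 12 = 12 J$)
$h = \frac{876}{953}$ ($h = 876 \cdot \frac{1}{953} = \frac{876}{953} \approx 0.9192$)
$z = - \frac{397449}{4}$ ($z = \frac{12 \left(-372\right) - 392985}{4} = \frac{-4464 - 392985}{4} = \frac{1}{4} \left(-397449\right) = - \frac{397449}{4} \approx -99362.0$)
$\frac{x{\left(c,h \right)}}{z} = - \frac{448}{- \frac{397449}{4}} = \left(-448\right) \left(- \frac{4}{397449}\right) = \frac{1792}{397449}$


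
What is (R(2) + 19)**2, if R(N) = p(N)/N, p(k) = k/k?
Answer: 1521/4 ≈ 380.25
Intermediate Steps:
p(k) = 1
R(N) = 1/N
(R(2) + 19)**2 = (1/2 + 19)**2 = (39/2)**2 = 1521/4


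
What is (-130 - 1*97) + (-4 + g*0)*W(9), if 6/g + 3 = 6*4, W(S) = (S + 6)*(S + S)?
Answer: -1307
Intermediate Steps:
W(S) = 2*S*(6 + S) (W(S) = (6 + S)*(2*S) = 2*S*(6 + S))
g = 2/7 (g = 6/(-3 + 6*4) = 6/(-3 + 24) = 6/21 = 6*(1/21) = 2/7 ≈ 0.28571)
(-130 - 1*97) + (-4 + g*0)*W(9) = (-130 - 1*97) + (-4 + (2/7)*0)*(2*9*(6 + 9)) = (-130 - 97) + (-4 + 0)*(2*9*15) = -227 - 4*270 = -227 - 1080 = -1307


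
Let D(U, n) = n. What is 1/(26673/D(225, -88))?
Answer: -88/26673 ≈ -0.0032992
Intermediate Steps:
1/(26673/D(225, -88)) = 1/(26673/(-88)) = 1/(26673*(-1/88)) = 1/(-26673/88) = -88/26673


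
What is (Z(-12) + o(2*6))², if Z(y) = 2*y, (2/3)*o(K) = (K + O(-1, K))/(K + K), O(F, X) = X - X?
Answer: 8649/16 ≈ 540.56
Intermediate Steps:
O(F, X) = 0
o(K) = ¾ (o(K) = 3*((K + 0)/(K + K))/2 = 3*(K/((2*K)))/2 = 3*(K*(1/(2*K)))/2 = (3/2)*(½) = ¾)
(Z(-12) + o(2*6))² = (2*(-12) + ¾)² = (-24 + ¾)² = (-93/4)² = 8649/16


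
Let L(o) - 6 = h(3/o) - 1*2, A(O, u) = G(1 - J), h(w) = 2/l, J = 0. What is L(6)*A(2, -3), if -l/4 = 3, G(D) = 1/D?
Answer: 23/6 ≈ 3.8333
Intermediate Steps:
G(D) = 1/D
l = -12 (l = -4*3 = -12)
h(w) = -⅙ (h(w) = 2/(-12) = 2*(-1/12) = -⅙)
A(O, u) = 1 (A(O, u) = 1/(1 - 1*0) = 1/(1 + 0) = 1/1 = 1)
L(o) = 23/6 (L(o) = 6 + (-⅙ - 1*2) = 6 + (-⅙ - 2) = 6 - 13/6 = 23/6)
L(6)*A(2, -3) = (23/6)*1 = 23/6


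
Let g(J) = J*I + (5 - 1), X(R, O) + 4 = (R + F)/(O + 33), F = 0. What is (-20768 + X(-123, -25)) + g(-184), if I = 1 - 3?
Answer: -163323/8 ≈ -20415.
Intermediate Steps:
I = -2
X(R, O) = -4 + R/(33 + O) (X(R, O) = -4 + (R + 0)/(O + 33) = -4 + R/(33 + O))
g(J) = 4 - 2*J (g(J) = J*(-2) + (5 - 1) = -2*J + 4 = 4 - 2*J)
(-20768 + X(-123, -25)) + g(-184) = (-20768 + (-132 - 123 - 4*(-25))/(33 - 25)) + (4 - 2*(-184)) = (-20768 + (-132 - 123 + 100)/8) + (4 + 368) = (-20768 + (⅛)*(-155)) + 372 = (-20768 - 155/8) + 372 = -166299/8 + 372 = -163323/8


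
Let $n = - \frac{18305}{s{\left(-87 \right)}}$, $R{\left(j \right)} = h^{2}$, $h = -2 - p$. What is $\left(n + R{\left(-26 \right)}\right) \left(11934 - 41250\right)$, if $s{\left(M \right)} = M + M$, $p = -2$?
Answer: $- \frac{89438230}{29} \approx -3.0841 \cdot 10^{6}$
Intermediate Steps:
$h = 0$ ($h = -2 - -2 = -2 + 2 = 0$)
$s{\left(M \right)} = 2 M$
$R{\left(j \right)} = 0$ ($R{\left(j \right)} = 0^{2} = 0$)
$n = \frac{18305}{174}$ ($n = - \frac{18305}{2 \left(-87\right)} = - \frac{18305}{-174} = \left(-18305\right) \left(- \frac{1}{174}\right) = \frac{18305}{174} \approx 105.2$)
$\left(n + R{\left(-26 \right)}\right) \left(11934 - 41250\right) = \left(\frac{18305}{174} + 0\right) \left(11934 - 41250\right) = \frac{18305}{174} \left(-29316\right) = - \frac{89438230}{29}$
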